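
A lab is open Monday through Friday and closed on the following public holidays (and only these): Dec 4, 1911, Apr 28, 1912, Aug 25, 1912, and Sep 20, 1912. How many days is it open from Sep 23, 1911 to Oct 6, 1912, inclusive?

268

Sep 23, 1911 is a Saturday.
The range spans 380 days (inclusive of both endpoints).
380 = 7 × 54 + 2, so there are 54 full weeks plus 2 extra days.
Each full week contributes 5 weekdays (Mon–Fri): 54 × 5 = 270.
The 2 extra days are Saturday, Sunday — none qualify.
Total: 270 + 0 = 270.
Holidays: Dec 4, 1911 (Mon); Apr 28, 1912 (Sun); Aug 25, 1912 (Sun); Sep 20, 1912 (Fri).
2 of the 4 holidays fall on weekdays; the rest are weekends and were already excluded.
Business days: 270 − 2 = 268.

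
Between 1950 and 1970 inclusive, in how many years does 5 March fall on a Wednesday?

Day of week of March 5 in each year:
1950: Sun, 1951: Mon, 1952: Wed ✓, 1953: Thu, 1954: Fri, 1955: Sat, 1956: Mon, 1957: Tue, 1958: Wed ✓, 1959: Thu, 1960: Sat, 1961: Sun, 1962: Mon, 1963: Tue, 1964: Thu, 1965: Fri, 1966: Sat, 1967: Sun, 1968: Tue, 1969: Wed ✓, 1970: Thu
Wednesdays: 1952, 1958, 1969.

3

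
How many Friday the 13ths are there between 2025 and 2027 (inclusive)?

Friday-the-13ths by year:
2025: Jun
2026: Feb, Mar, Nov
2027: Aug

5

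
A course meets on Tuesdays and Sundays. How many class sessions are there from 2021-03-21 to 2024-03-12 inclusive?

312

2021-03-21 is a Sunday.
From 2021-03-21 to 2024-03-12 is 1088 days inclusive.
1088 = 7 × 155 + 3, so there are 155 full weeks plus 3 extra days.
Each full week contributes 2 days from the set (Tue, Sun): 155 × 2 = 310.
The 3 extra days are Sunday, Monday, Tuesday — 2 of them qualify.
Total: 310 + 2 = 312.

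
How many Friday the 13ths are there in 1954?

1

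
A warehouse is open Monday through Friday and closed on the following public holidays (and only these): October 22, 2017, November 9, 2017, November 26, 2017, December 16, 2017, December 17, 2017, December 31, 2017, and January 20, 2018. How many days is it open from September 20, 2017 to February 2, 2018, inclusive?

97

September 20, 2017 is a Wednesday.
That's 136 days from start to end, counting both.
136 = 7 × 19 + 3, so there are 19 full weeks plus 3 extra days.
Each full week contributes 5 weekdays (Mon–Fri): 19 × 5 = 95.
The 3 extra days are Wed, Thu, Fri — 3 of them qualify.
Total: 95 + 3 = 98.
Holidays: October 22, 2017 (Sun); November 9, 2017 (Thu); November 26, 2017 (Sun); December 16, 2017 (Sat); December 17, 2017 (Sun); December 31, 2017 (Sun); January 20, 2018 (Sat).
1 of the 7 holidays fall on weekdays; the rest are weekends and were already excluded.
Business days: 98 − 1 = 97.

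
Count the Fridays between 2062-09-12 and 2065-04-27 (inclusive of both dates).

137

2062-09-12 is a Tuesday.
That's 959 days from start to end, counting both.
959 = 7 × 137, so the span is exactly 137 full weeks.
Each full week contributes one Friday: 137 so far.
Total: 137.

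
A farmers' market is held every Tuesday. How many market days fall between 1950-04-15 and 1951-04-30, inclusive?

54 Tuesdays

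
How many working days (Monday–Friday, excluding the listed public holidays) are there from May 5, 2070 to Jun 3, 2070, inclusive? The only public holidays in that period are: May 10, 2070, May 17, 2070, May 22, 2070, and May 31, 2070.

May 5, 2070 is a Monday.
The range spans 30 days (inclusive of both endpoints).
30 = 7 × 4 + 2, so there are 4 full weeks plus 2 extra days.
Each full week contributes 5 weekdays (Mon–Fri): 4 × 5 = 20.
The 2 extra days are Mon, Tue — 2 of them qualify.
Total: 20 + 2 = 22.
Holidays: May 10, 2070 (Sat); May 17, 2070 (Sat); May 22, 2070 (Thu); May 31, 2070 (Sat).
1 of the 4 holidays fall on weekdays; the rest are weekends and were already excluded.
Business days: 22 − 1 = 21.

21 working days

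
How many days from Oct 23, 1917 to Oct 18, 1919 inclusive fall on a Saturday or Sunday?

Oct 23, 1917 is a Tuesday.
The range spans 726 days (inclusive of both endpoints).
726 = 7 × 103 + 5, so there are 103 full weeks plus 5 extra days.
Each full week contributes 2 days from the set (Sat, Sun): 103 × 2 = 206.
The 5 extra days are Tuesday, Wednesday, Thursday, Friday, Saturday — 1 of them qualifies.
Total: 206 + 1 = 207.

207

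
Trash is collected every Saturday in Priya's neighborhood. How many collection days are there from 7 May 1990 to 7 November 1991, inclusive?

78 Saturdays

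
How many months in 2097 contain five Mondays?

4

A month has five Mondays exactly when Monday falls within its first (length − 28) days.
Jan: 31 days, starts Tue → 5 of Tue, Wed, Thu
Feb: 28 days, starts Fri → 5 of (none)
Mar: 31 days, starts Fri → 5 of Fri, Sat, Sun
Apr: 30 days, starts Mon → 5 of Mon, Tue ✓
May: 31 days, starts Wed → 5 of Wed, Thu, Fri
Jun: 30 days, starts Sat → 5 of Sat, Sun
Jul: 31 days, starts Mon → 5 of Mon, Tue, Wed ✓
Aug: 31 days, starts Thu → 5 of Thu, Fri, Sat
Sep: 30 days, starts Sun → 5 of Sun, Mon ✓
Oct: 31 days, starts Tue → 5 of Tue, Wed, Thu
Nov: 30 days, starts Fri → 5 of Fri, Sat
Dec: 31 days, starts Sun → 5 of Sun, Mon, Tue ✓
Months with five Mondays: Apr, Jul, Sep, Dec.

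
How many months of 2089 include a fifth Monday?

4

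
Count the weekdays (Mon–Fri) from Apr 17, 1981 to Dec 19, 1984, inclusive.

959

Apr 17, 1981 is a Friday.
The range spans 1343 days (inclusive of both endpoints).
1343 = 7 × 191 + 6, so there are 191 full weeks plus 6 extra days.
Each full week contributes 5 weekdays (Mon–Fri): 191 × 5 = 955.
The 6 extra days are Fri, Sat, Sun, Mon, Tue, Wed — 4 of them qualify.
Total: 955 + 4 = 959.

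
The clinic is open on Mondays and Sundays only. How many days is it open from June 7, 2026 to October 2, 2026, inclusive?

34

June 7, 2026 is a Sunday.
The range spans 118 days (inclusive of both endpoints).
118 = 7 × 16 + 6, so there are 16 full weeks plus 6 extra days.
Each full week contributes 2 days from the set (Mon, Sun): 16 × 2 = 32.
The 6 extra days are Sunday, Monday, Tuesday, Wednesday, Thursday, Friday — 2 of them qualify.
Total: 32 + 2 = 34.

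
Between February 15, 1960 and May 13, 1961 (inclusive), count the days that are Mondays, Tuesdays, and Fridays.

February 15, 1960 is a Monday.
From February 15, 1960 to May 13, 1961 is 454 days inclusive.
454 = 7 × 64 + 6, so there are 64 full weeks plus 6 extra days.
Each full week contributes 3 days from the set (Mon, Tue, Fri): 64 × 3 = 192.
The 6 extra days are Mon, Tue, Wed, Thu, Fri, Sat — 3 of them qualify.
Total: 192 + 3 = 195.

195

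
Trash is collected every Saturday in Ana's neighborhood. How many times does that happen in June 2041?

2041-06-01 is a Saturday.
That's 30 days from start to end, counting both.
30 = 7 × 4 + 2, so there are 4 full weeks plus 2 extra days.
Each full week contributes one Saturday: 4 so far.
The 2 extra days are Saturday, Sunday — 1 of them qualifies.
Total: 4 + 1 = 5.

5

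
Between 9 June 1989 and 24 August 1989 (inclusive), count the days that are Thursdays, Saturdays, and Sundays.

9 June 1989 is a Friday.
That's 77 days from start to end, counting both.
77 = 7 × 11, so the span is exactly 11 full weeks.
Each full week contributes 3 days from the set (Thu, Sat, Sun): 11 × 3 = 33.
Total: 33.

33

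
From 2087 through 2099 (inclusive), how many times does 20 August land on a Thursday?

2

Day of week of August 20 in each year:
2087: Wed, 2088: Fri, 2089: Sat, 2090: Sun, 2091: Mon, 2092: Wed, 2093: Thu ✓, 2094: Fri, 2095: Sat, 2096: Mon, 2097: Tue, 2098: Wed, 2099: Thu ✓
Thursdays: 2093, 2099.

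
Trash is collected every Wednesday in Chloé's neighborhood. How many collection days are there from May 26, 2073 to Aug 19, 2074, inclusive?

64 Wednesdays

May 26, 2073 is a Friday.
That's 451 days from start to end, counting both.
451 = 7 × 64 + 3, so there are 64 full weeks plus 3 extra days.
Each full week contributes one Wednesday: 64 so far.
The 3 extra days are Fri, Sat, Sun — none qualify.
Total: 64 + 0 = 64.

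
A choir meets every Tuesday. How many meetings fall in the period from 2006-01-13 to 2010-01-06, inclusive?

208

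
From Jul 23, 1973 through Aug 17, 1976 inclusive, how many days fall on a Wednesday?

160

Jul 23, 1973 is a Monday.
The range spans 1122 days (inclusive of both endpoints).
1122 = 7 × 160 + 2, so there are 160 full weeks plus 2 extra days.
Each full week contributes one Wednesday: 160 so far.
The 2 extra days are Monday, Tuesday — none qualify.
Total: 160 + 0 = 160.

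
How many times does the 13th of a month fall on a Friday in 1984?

The 13th falls on a Friday when the month's 13th has weekday Fri.
Jan 13 is Fri ✓; Feb 13 is Mon; Mar 13 is Tue; Apr 13 is Fri ✓; May 13 is Sun; Jun 13 is Wed; Jul 13 is Fri ✓; Aug 13 is Mon; Sep 13 is Thu; Oct 13 is Sat; Nov 13 is Tue; Dec 13 is Thu.
Friday the 13ths: Jan, Apr, Jul.

3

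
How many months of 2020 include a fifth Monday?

A month has five Mondays exactly when Monday falls within its first (length − 28) days.
Jan: 31 days, starts Wed → 5 of Wed, Thu, Fri
Feb: 29 days, starts Sat → 5 of Sat
Mar: 31 days, starts Sun → 5 of Sun, Mon, Tue ✓
Apr: 30 days, starts Wed → 5 of Wed, Thu
May: 31 days, starts Fri → 5 of Fri, Sat, Sun
Jun: 30 days, starts Mon → 5 of Mon, Tue ✓
Jul: 31 days, starts Wed → 5 of Wed, Thu, Fri
Aug: 31 days, starts Sat → 5 of Sat, Sun, Mon ✓
Sep: 30 days, starts Tue → 5 of Tue, Wed
Oct: 31 days, starts Thu → 5 of Thu, Fri, Sat
Nov: 30 days, starts Sun → 5 of Sun, Mon ✓
Dec: 31 days, starts Tue → 5 of Tue, Wed, Thu
Months with five Mondays: Mar, Jun, Aug, Nov.

4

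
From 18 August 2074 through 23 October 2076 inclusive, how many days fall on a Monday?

114 Mondays

18 August 2074 is a Saturday.
From 18 August 2074 to 23 October 2076 is 798 days inclusive.
798 = 7 × 114, so the span is exactly 114 full weeks.
Each full week contributes one Monday: 114 so far.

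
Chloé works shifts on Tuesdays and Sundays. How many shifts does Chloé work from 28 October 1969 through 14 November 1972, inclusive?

28 October 1969 is a Tuesday.
From 28 October 1969 to 14 November 1972 is 1114 days inclusive.
1114 = 7 × 159 + 1, so there are 159 full weeks plus 1 extra day.
Each full week contributes 2 days from the set (Tue, Sun): 159 × 2 = 318.
The 1 extra day is Tue — 1 of them qualifies.
Total: 318 + 1 = 319.

319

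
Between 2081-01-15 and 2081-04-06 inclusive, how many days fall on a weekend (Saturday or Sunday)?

24

2081-01-15 is a Wednesday.
The range spans 82 days (inclusive of both endpoints).
82 = 7 × 11 + 5, so there are 11 full weeks plus 5 extra days.
Each full week contributes 2 weekend days (Sat, Sun): 11 × 2 = 22.
The 5 extra days are Wed, Thu, Fri, Sat, Sun — 2 of them qualify.
Total: 22 + 2 = 24.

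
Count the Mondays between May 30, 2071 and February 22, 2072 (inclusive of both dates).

May 30, 2071 is a Saturday.
From May 30, 2071 to February 22, 2072 is 269 days inclusive.
269 = 7 × 38 + 3, so there are 38 full weeks plus 3 extra days.
Each full week contributes one Monday: 38 so far.
The 3 extra days are Saturday, Sunday, Monday — 1 of them qualifies.
Total: 38 + 1 = 39.

39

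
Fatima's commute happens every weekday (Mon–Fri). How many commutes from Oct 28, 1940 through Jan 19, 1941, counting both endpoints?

Oct 28, 1940 is a Monday.
From Oct 28, 1940 to Jan 19, 1941 is 84 days inclusive.
84 = 7 × 12, so the span is exactly 12 full weeks.
Each full week contributes 5 weekdays (Mon–Fri): 12 × 5 = 60.

60 weekdays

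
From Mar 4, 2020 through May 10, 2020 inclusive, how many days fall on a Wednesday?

Mar 4, 2020 is a Wednesday.
That's 68 days from start to end, counting both.
68 = 7 × 9 + 5, so there are 9 full weeks plus 5 extra days.
Each full week contributes one Wednesday: 9 so far.
The 5 extra days are Wed, Thu, Fri, Sat, Sun — 1 of them qualifies.
Total: 9 + 1 = 10.

10 Wednesdays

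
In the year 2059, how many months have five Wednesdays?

A month has five Wednesdays exactly when Wednesday falls within its first (length − 28) days.
Jan: 31 days, starts Wed → 5 of Wed, Thu, Fri ✓
Feb: 28 days, starts Sat → 5 of (none)
Mar: 31 days, starts Sat → 5 of Sat, Sun, Mon
Apr: 30 days, starts Tue → 5 of Tue, Wed ✓
May: 31 days, starts Thu → 5 of Thu, Fri, Sat
Jun: 30 days, starts Sun → 5 of Sun, Mon
Jul: 31 days, starts Tue → 5 of Tue, Wed, Thu ✓
Aug: 31 days, starts Fri → 5 of Fri, Sat, Sun
Sep: 30 days, starts Mon → 5 of Mon, Tue
Oct: 31 days, starts Wed → 5 of Wed, Thu, Fri ✓
Nov: 30 days, starts Sat → 5 of Sat, Sun
Dec: 31 days, starts Mon → 5 of Mon, Tue, Wed ✓
Months with five Wednesdays: Jan, Apr, Jul, Oct, Dec.

5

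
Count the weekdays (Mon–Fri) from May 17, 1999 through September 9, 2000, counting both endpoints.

345 weekdays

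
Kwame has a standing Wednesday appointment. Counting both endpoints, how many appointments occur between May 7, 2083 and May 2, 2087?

208 Wednesdays

May 7, 2083 is a Friday.
That's 1457 days from start to end, counting both.
1457 = 7 × 208 + 1, so there are 208 full weeks plus 1 extra day.
Each full week contributes one Wednesday: 208 so far.
The 1 extra day is Fri — none qualify.
Total: 208 + 0 = 208.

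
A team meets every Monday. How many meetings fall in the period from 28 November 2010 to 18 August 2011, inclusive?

38 Mondays

28 November 2010 is a Sunday.
The range spans 264 days (inclusive of both endpoints).
264 = 7 × 37 + 5, so there are 37 full weeks plus 5 extra days.
Each full week contributes one Monday: 37 so far.
The 5 extra days are Sun, Mon, Tue, Wed, Thu — 1 of them qualifies.
Total: 37 + 1 = 38.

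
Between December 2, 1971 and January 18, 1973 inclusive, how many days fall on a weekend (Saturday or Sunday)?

118

December 2, 1971 is a Thursday.
That's 414 days from start to end, counting both.
414 = 7 × 59 + 1, so there are 59 full weeks plus 1 extra day.
Each full week contributes 2 weekend days (Sat, Sun): 59 × 2 = 118.
The 1 extra day is Thursday — none qualify.
Total: 118 + 0 = 118.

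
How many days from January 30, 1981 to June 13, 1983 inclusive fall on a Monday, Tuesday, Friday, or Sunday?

495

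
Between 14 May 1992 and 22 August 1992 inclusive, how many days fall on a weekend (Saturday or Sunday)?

14 May 1992 is a Thursday.
The range spans 101 days (inclusive of both endpoints).
101 = 7 × 14 + 3, so there are 14 full weeks plus 3 extra days.
Each full week contributes 2 weekend days (Sat, Sun): 14 × 2 = 28.
The 3 extra days are Thu, Fri, Sat — 1 of them qualifies.
Total: 28 + 1 = 29.

29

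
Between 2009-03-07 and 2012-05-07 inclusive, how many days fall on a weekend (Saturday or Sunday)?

2009-03-07 is a Saturday.
From 2009-03-07 to 2012-05-07 is 1158 days inclusive.
1158 = 7 × 165 + 3, so there are 165 full weeks plus 3 extra days.
Each full week contributes 2 weekend days (Sat, Sun): 165 × 2 = 330.
The 3 extra days are Sat, Sun, Mon — 2 of them qualify.
Total: 330 + 2 = 332.

332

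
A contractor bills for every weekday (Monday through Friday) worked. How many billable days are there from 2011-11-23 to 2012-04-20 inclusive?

108 weekdays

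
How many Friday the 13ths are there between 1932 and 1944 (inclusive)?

21

Friday-the-13ths by year:
1932: May
1933: Jan, Oct
1934: Apr, Jul
1935: Sep, Dec
1936: Mar, Nov
1937: Aug
1938: May
1939: Jan, Oct
1940: Sep, Dec
1941: Jun
1942: Feb, Mar, Nov
1943: Aug
1944: Oct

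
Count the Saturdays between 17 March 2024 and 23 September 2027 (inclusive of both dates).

183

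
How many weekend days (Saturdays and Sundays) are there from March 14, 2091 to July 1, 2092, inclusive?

136

March 14, 2091 is a Wednesday.
The range spans 476 days (inclusive of both endpoints).
476 = 7 × 68, so the span is exactly 68 full weeks.
Each full week contributes 2 weekend days (Sat, Sun): 68 × 2 = 136.
Total: 136.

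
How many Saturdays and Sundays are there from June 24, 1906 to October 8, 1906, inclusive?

June 24, 1906 is a Sunday.
From June 24, 1906 to October 8, 1906 is 107 days inclusive.
107 = 7 × 15 + 2, so there are 15 full weeks plus 2 extra days.
Each full week contributes 2 weekend days (Sat, Sun): 15 × 2 = 30.
The 2 extra days are Sunday, Monday — 1 of them qualifies.
Total: 30 + 1 = 31.

31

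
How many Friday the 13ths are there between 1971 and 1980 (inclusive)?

Friday-the-13ths by year:
1971: Aug
1972: Oct
1973: Apr, Jul
1974: Sep, Dec
1975: Jun
1976: Feb, Aug
1977: May
1978: Jan, Oct
1979: Apr, Jul
1980: Jun

15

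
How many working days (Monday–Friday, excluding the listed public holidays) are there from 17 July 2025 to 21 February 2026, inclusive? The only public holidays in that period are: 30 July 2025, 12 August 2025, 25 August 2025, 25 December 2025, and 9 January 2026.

17 July 2025 is a Thursday.
That's 220 days from start to end, counting both.
220 = 7 × 31 + 3, so there are 31 full weeks plus 3 extra days.
Each full week contributes 5 weekdays (Mon–Fri): 31 × 5 = 155.
The 3 extra days are Thursday, Friday, Saturday — 2 of them qualify.
Total: 155 + 2 = 157.
Holidays: 30 July 2025 (Wed); 12 August 2025 (Tue); 25 August 2025 (Mon); 25 December 2025 (Thu); 9 January 2026 (Fri).
All 5 holidays fall on weekdays, so subtract 5.
Business days: 157 − 5 = 152.

152 working days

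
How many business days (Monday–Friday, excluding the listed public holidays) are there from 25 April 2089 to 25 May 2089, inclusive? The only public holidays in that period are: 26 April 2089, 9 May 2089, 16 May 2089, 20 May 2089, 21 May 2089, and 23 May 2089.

25 April 2089 is a Monday.
That's 31 days from start to end, counting both.
31 = 7 × 4 + 3, so there are 4 full weeks plus 3 extra days.
Each full week contributes 5 weekdays (Mon–Fri): 4 × 5 = 20.
The 3 extra days are Monday, Tuesday, Wednesday — 3 of them qualify.
Total: 20 + 3 = 23.
Holidays: 26 April 2089 (Tue); 9 May 2089 (Mon); 16 May 2089 (Mon); 20 May 2089 (Fri); 21 May 2089 (Sat); 23 May 2089 (Mon).
5 of the 6 holidays fall on weekdays; the rest are weekends and were already excluded.
Business days: 23 − 5 = 18.

18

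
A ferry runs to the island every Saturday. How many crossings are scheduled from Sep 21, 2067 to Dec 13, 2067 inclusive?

12 Saturdays

Sep 21, 2067 is a Wednesday.
That's 84 days from start to end, counting both.
84 = 7 × 12, so the span is exactly 12 full weeks.
Each full week contributes one Saturday: 12 so far.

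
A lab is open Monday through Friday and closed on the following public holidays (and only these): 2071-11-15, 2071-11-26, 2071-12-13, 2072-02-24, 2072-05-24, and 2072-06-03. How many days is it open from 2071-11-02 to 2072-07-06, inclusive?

2071-11-02 is a Monday.
From 2071-11-02 to 2072-07-06 is 248 days inclusive.
248 = 7 × 35 + 3, so there are 35 full weeks plus 3 extra days.
Each full week contributes 5 weekdays (Mon–Fri): 35 × 5 = 175.
The 3 extra days are Mon, Tue, Wed — 3 of them qualify.
Total: 175 + 3 = 178.
Holidays: 2071-11-15 (Sun); 2071-11-26 (Thu); 2071-12-13 (Sun); 2072-02-24 (Wed); 2072-05-24 (Tue); 2072-06-03 (Fri).
4 of the 6 holidays fall on weekdays; the rest are weekends and were already excluded.
Business days: 178 − 4 = 174.

174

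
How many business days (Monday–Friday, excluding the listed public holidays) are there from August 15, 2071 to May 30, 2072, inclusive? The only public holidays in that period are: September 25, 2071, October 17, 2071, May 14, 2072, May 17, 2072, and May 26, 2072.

203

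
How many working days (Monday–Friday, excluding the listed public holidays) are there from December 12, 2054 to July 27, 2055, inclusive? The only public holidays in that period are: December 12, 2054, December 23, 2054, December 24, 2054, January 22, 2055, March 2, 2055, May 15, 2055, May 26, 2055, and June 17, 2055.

December 12, 2054 is a Saturday.
From December 12, 2054 to July 27, 2055 is 228 days inclusive.
228 = 7 × 32 + 4, so there are 32 full weeks plus 4 extra days.
Each full week contributes 5 weekdays (Mon–Fri): 32 × 5 = 160.
The 4 extra days are Sat, Sun, Mon, Tue — 2 of them qualify.
Total: 160 + 2 = 162.
Holidays: December 12, 2054 (Sat); December 23, 2054 (Wed); December 24, 2054 (Thu); January 22, 2055 (Fri); March 2, 2055 (Tue); May 15, 2055 (Sat); May 26, 2055 (Wed); June 17, 2055 (Thu).
6 of the 8 holidays fall on weekdays; the rest are weekends and were already excluded.
Business days: 162 − 6 = 156.

156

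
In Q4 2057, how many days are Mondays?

October 1, 2057 is a Monday.
That's 92 days from start to end, counting both.
92 = 7 × 13 + 1, so there are 13 full weeks plus 1 extra day.
Each full week contributes one Monday: 13 so far.
The 1 extra day is Monday — 1 of them qualifies.
Total: 13 + 1 = 14.

14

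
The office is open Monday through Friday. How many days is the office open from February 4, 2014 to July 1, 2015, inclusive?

367 weekdays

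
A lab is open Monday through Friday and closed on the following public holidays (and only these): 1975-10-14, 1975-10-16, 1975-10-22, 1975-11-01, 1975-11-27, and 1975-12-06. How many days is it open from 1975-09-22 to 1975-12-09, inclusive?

53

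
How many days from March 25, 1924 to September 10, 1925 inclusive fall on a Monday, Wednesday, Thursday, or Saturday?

March 25, 1924 is a Tuesday.
That's 535 days from start to end, counting both.
535 = 7 × 76 + 3, so there are 76 full weeks plus 3 extra days.
Each full week contributes 4 days from the set (Mon, Wed, Thu, Sat): 76 × 4 = 304.
The 3 extra days are Tue, Wed, Thu — 2 of them qualify.
Total: 304 + 2 = 306.

306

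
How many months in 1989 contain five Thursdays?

A month has five Thursdays exactly when Thursday falls within its first (length − 28) days.
Jan: 31 days, starts Sun → 5 of Sun, Mon, Tue
Feb: 28 days, starts Wed → 5 of (none)
Mar: 31 days, starts Wed → 5 of Wed, Thu, Fri ✓
Apr: 30 days, starts Sat → 5 of Sat, Sun
May: 31 days, starts Mon → 5 of Mon, Tue, Wed
Jun: 30 days, starts Thu → 5 of Thu, Fri ✓
Jul: 31 days, starts Sat → 5 of Sat, Sun, Mon
Aug: 31 days, starts Tue → 5 of Tue, Wed, Thu ✓
Sep: 30 days, starts Fri → 5 of Fri, Sat
Oct: 31 days, starts Sun → 5 of Sun, Mon, Tue
Nov: 30 days, starts Wed → 5 of Wed, Thu ✓
Dec: 31 days, starts Fri → 5 of Fri, Sat, Sun
Months with five Thursdays: Mar, Jun, Aug, Nov.

4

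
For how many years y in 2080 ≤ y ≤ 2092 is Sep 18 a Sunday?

Day of week of September 18 in each year:
2080: Wed, 2081: Thu, 2082: Fri, 2083: Sat, 2084: Mon, 2085: Tue, 2086: Wed, 2087: Thu, 2088: Sat, 2089: Sun ✓, 2090: Mon, 2091: Tue, 2092: Thu
Sundays: 2089.

1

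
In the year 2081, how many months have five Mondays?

A month has five Mondays exactly when Monday falls within its first (length − 28) days.
Jan: 31 days, starts Wed → 5 of Wed, Thu, Fri
Feb: 28 days, starts Sat → 5 of (none)
Mar: 31 days, starts Sat → 5 of Sat, Sun, Mon ✓
Apr: 30 days, starts Tue → 5 of Tue, Wed
May: 31 days, starts Thu → 5 of Thu, Fri, Sat
Jun: 30 days, starts Sun → 5 of Sun, Mon ✓
Jul: 31 days, starts Tue → 5 of Tue, Wed, Thu
Aug: 31 days, starts Fri → 5 of Fri, Sat, Sun
Sep: 30 days, starts Mon → 5 of Mon, Tue ✓
Oct: 31 days, starts Wed → 5 of Wed, Thu, Fri
Nov: 30 days, starts Sat → 5 of Sat, Sun
Dec: 31 days, starts Mon → 5 of Mon, Tue, Wed ✓
Months with five Mondays: Mar, Jun, Sep, Dec.

4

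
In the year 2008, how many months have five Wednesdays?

A month has five Wednesdays exactly when Wednesday falls within its first (length − 28) days.
Jan: 31 days, starts Tue → 5 of Tue, Wed, Thu ✓
Feb: 29 days, starts Fri → 5 of Fri
Mar: 31 days, starts Sat → 5 of Sat, Sun, Mon
Apr: 30 days, starts Tue → 5 of Tue, Wed ✓
May: 31 days, starts Thu → 5 of Thu, Fri, Sat
Jun: 30 days, starts Sun → 5 of Sun, Mon
Jul: 31 days, starts Tue → 5 of Tue, Wed, Thu ✓
Aug: 31 days, starts Fri → 5 of Fri, Sat, Sun
Sep: 30 days, starts Mon → 5 of Mon, Tue
Oct: 31 days, starts Wed → 5 of Wed, Thu, Fri ✓
Nov: 30 days, starts Sat → 5 of Sat, Sun
Dec: 31 days, starts Mon → 5 of Mon, Tue, Wed ✓
Months with five Wednesdays: Jan, Apr, Jul, Oct, Dec.

5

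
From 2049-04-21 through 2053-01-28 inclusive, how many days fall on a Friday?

2049-04-21 is a Wednesday.
From 2049-04-21 to 2053-01-28 is 1379 days inclusive.
1379 = 7 × 197, so the span is exactly 197 full weeks.
Each full week contributes one Friday: 197 so far.
Total: 197.

197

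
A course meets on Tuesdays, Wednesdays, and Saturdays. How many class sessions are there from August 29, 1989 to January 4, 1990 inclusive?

56

August 29, 1989 is a Tuesday.
From August 29, 1989 to January 4, 1990 is 129 days inclusive.
129 = 7 × 18 + 3, so there are 18 full weeks plus 3 extra days.
Each full week contributes 3 days from the set (Tue, Wed, Sat): 18 × 3 = 54.
The 3 extra days are Tue, Wed, Thu — 2 of them qualify.
Total: 54 + 2 = 56.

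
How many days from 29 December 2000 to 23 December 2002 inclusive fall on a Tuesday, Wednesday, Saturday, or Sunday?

29 December 2000 is a Friday.
The range spans 725 days (inclusive of both endpoints).
725 = 7 × 103 + 4, so there are 103 full weeks plus 4 extra days.
Each full week contributes 4 days from the set (Tue, Wed, Sat, Sun): 103 × 4 = 412.
The 4 extra days are Friday, Saturday, Sunday, Monday — 2 of them qualify.
Total: 412 + 2 = 414.

414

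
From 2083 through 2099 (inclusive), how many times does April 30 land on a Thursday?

Day of week of April 30 in each year:
2083: Fri, 2084: Sun, 2085: Mon, 2086: Tue, 2087: Wed, 2088: Fri, 2089: Sat, 2090: Sun, 2091: Mon, 2092: Wed, 2093: Thu ✓, 2094: Fri, 2095: Sat, 2096: Mon, 2097: Tue, 2098: Wed, 2099: Thu ✓
Thursdays: 2093, 2099.

2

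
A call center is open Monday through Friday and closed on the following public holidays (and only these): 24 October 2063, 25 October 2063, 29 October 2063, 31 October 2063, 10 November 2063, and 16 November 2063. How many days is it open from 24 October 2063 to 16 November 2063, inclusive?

24 October 2063 is a Wednesday.
That's 24 days from start to end, counting both.
24 = 7 × 3 + 3, so there are 3 full weeks plus 3 extra days.
Each full week contributes 5 weekdays (Mon–Fri): 3 × 5 = 15.
The 3 extra days are Wed, Thu, Fri — 3 of them qualify.
Total: 15 + 3 = 18.
Holidays: 24 October 2063 (Wed); 25 October 2063 (Thu); 29 October 2063 (Mon); 31 October 2063 (Wed); 10 November 2063 (Sat); 16 November 2063 (Fri).
5 of the 6 holidays fall on weekdays; the rest are weekends and were already excluded.
Business days: 18 − 5 = 13.

13 working days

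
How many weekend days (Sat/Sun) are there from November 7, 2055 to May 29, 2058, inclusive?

267

November 7, 2055 is a Sunday.
The range spans 935 days (inclusive of both endpoints).
935 = 7 × 133 + 4, so there are 133 full weeks plus 4 extra days.
Each full week contributes 2 weekend days (Sat, Sun): 133 × 2 = 266.
The 4 extra days are Sun, Mon, Tue, Wed — 1 of them qualifies.
Total: 266 + 1 = 267.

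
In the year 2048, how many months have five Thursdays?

5

A month has five Thursdays exactly when Thursday falls within its first (length − 28) days.
Jan: 31 days, starts Wed → 5 of Wed, Thu, Fri ✓
Feb: 29 days, starts Sat → 5 of Sat
Mar: 31 days, starts Sun → 5 of Sun, Mon, Tue
Apr: 30 days, starts Wed → 5 of Wed, Thu ✓
May: 31 days, starts Fri → 5 of Fri, Sat, Sun
Jun: 30 days, starts Mon → 5 of Mon, Tue
Jul: 31 days, starts Wed → 5 of Wed, Thu, Fri ✓
Aug: 31 days, starts Sat → 5 of Sat, Sun, Mon
Sep: 30 days, starts Tue → 5 of Tue, Wed
Oct: 31 days, starts Thu → 5 of Thu, Fri, Sat ✓
Nov: 30 days, starts Sun → 5 of Sun, Mon
Dec: 31 days, starts Tue → 5 of Tue, Wed, Thu ✓
Months with five Thursdays: Jan, Apr, Jul, Oct, Dec.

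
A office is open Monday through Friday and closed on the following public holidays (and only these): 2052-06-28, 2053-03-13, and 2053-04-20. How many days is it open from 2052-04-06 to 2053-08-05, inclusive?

345 business days

2052-04-06 is a Saturday.
The range spans 487 days (inclusive of both endpoints).
487 = 7 × 69 + 4, so there are 69 full weeks plus 4 extra days.
Each full week contributes 5 weekdays (Mon–Fri): 69 × 5 = 345.
The 4 extra days are Sat, Sun, Mon, Tue — 2 of them qualify.
Total: 345 + 2 = 347.
Holidays: 2052-06-28 (Fri); 2053-03-13 (Thu); 2053-04-20 (Sun).
2 of the 3 holidays fall on weekdays; the rest are weekends and were already excluded.
Business days: 347 − 2 = 345.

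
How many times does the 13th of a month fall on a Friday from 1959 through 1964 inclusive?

Friday-the-13ths by year:
1959: Feb, Mar, Nov
1960: May
1961: Jan, Oct
1962: Apr, Jul
1963: Sep, Dec
1964: Mar, Nov

12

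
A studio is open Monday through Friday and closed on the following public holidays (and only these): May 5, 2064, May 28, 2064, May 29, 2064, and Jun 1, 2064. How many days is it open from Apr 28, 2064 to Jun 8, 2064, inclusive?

27 business days

Apr 28, 2064 is a Monday.
The range spans 42 days (inclusive of both endpoints).
42 = 7 × 6, so the span is exactly 6 full weeks.
Each full week contributes 5 weekdays (Mon–Fri): 6 × 5 = 30.
Total: 30.
Holidays: May 5, 2064 (Mon); May 28, 2064 (Wed); May 29, 2064 (Thu); Jun 1, 2064 (Sun).
3 of the 4 holidays fall on weekdays; the rest are weekends and were already excluded.
Business days: 30 − 3 = 27.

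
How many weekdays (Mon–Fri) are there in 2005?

260 weekdays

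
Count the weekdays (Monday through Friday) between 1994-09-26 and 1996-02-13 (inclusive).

362 weekdays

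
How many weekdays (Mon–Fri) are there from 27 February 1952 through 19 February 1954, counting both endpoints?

27 February 1952 is a Wednesday.
That's 724 days from start to end, counting both.
724 = 7 × 103 + 3, so there are 103 full weeks plus 3 extra days.
Each full week contributes 5 weekdays (Mon–Fri): 103 × 5 = 515.
The 3 extra days are Wed, Thu, Fri — 3 of them qualify.
Total: 515 + 3 = 518.

518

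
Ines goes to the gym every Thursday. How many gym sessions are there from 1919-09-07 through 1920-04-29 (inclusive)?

34 Thursdays

1919-09-07 is a Sunday.
That's 236 days from start to end, counting both.
236 = 7 × 33 + 5, so there are 33 full weeks plus 5 extra days.
Each full week contributes one Thursday: 33 so far.
The 5 extra days are Sun, Mon, Tue, Wed, Thu — 1 of them qualifies.
Total: 33 + 1 = 34.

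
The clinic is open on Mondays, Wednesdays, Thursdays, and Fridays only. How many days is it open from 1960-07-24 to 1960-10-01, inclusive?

1960-07-24 is a Sunday.
The range spans 70 days (inclusive of both endpoints).
70 = 7 × 10, so the span is exactly 10 full weeks.
Each full week contributes 4 days from the set (Mon, Wed, Thu, Fri): 10 × 4 = 40.

40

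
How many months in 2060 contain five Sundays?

4

A month has five Sundays exactly when Sunday falls within its first (length − 28) days.
Jan: 31 days, starts Thu → 5 of Thu, Fri, Sat
Feb: 29 days, starts Sun → 5 of Sun ✓
Mar: 31 days, starts Mon → 5 of Mon, Tue, Wed
Apr: 30 days, starts Thu → 5 of Thu, Fri
May: 31 days, starts Sat → 5 of Sat, Sun, Mon ✓
Jun: 30 days, starts Tue → 5 of Tue, Wed
Jul: 31 days, starts Thu → 5 of Thu, Fri, Sat
Aug: 31 days, starts Sun → 5 of Sun, Mon, Tue ✓
Sep: 30 days, starts Wed → 5 of Wed, Thu
Oct: 31 days, starts Fri → 5 of Fri, Sat, Sun ✓
Nov: 30 days, starts Mon → 5 of Mon, Tue
Dec: 31 days, starts Wed → 5 of Wed, Thu, Fri
Months with five Sundays: Feb, May, Aug, Oct.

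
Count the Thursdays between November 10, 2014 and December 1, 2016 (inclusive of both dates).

November 10, 2014 is a Monday.
That's 753 days from start to end, counting both.
753 = 7 × 107 + 4, so there are 107 full weeks plus 4 extra days.
Each full week contributes one Thursday: 107 so far.
The 4 extra days are Monday, Tuesday, Wednesday, Thursday — 1 of them qualifies.
Total: 107 + 1 = 108.

108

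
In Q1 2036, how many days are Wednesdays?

13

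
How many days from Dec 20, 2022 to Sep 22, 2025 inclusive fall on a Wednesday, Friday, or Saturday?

432

Dec 20, 2022 is a Tuesday.
From Dec 20, 2022 to Sep 22, 2025 is 1008 days inclusive.
1008 = 7 × 144, so the span is exactly 144 full weeks.
Each full week contributes 3 days from the set (Wed, Fri, Sat): 144 × 3 = 432.
Total: 432.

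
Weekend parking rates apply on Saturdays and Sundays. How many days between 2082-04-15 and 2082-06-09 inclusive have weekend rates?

16

2082-04-15 is a Wednesday.
The range spans 56 days (inclusive of both endpoints).
56 = 7 × 8, so the span is exactly 8 full weeks.
Each full week contributes 2 weekend days (Sat, Sun): 8 × 2 = 16.
Total: 16.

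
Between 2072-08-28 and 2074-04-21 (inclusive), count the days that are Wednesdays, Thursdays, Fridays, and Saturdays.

344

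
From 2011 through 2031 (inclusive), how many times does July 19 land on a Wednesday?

3

Day of week of July 19 in each year:
2011: Tue, 2012: Thu, 2013: Fri, 2014: Sat, 2015: Sun, 2016: Tue, 2017: Wed ✓, 2018: Thu, 2019: Fri, 2020: Sun, 2021: Mon, 2022: Tue, 2023: Wed ✓, 2024: Fri, 2025: Sat, 2026: Sun, 2027: Mon, 2028: Wed ✓, 2029: Thu, 2030: Fri, 2031: Sat
Wednesdays: 2017, 2023, 2028.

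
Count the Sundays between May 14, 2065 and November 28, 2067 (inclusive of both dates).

May 14, 2065 is a Thursday.
The range spans 929 days (inclusive of both endpoints).
929 = 7 × 132 + 5, so there are 132 full weeks plus 5 extra days.
Each full week contributes one Sunday: 132 so far.
The 5 extra days are Thu, Fri, Sat, Sun, Mon — 1 of them qualifies.
Total: 132 + 1 = 133.

133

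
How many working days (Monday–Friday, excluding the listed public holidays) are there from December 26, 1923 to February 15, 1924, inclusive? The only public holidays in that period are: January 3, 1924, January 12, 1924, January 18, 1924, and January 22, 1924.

December 26, 1923 is a Wednesday.
The range spans 52 days (inclusive of both endpoints).
52 = 7 × 7 + 3, so there are 7 full weeks plus 3 extra days.
Each full week contributes 5 weekdays (Mon–Fri): 7 × 5 = 35.
The 3 extra days are Wed, Thu, Fri — 3 of them qualify.
Total: 35 + 3 = 38.
Holidays: January 3, 1924 (Thu); January 12, 1924 (Sat); January 18, 1924 (Fri); January 22, 1924 (Tue).
3 of the 4 holidays fall on weekdays; the rest are weekends and were already excluded.
Business days: 38 − 3 = 35.

35 working days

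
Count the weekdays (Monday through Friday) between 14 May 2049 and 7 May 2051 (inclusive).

516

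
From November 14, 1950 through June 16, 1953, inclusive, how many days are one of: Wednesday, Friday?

November 14, 1950 is a Tuesday.
The range spans 946 days (inclusive of both endpoints).
946 = 7 × 135 + 1, so there are 135 full weeks plus 1 extra day.
Each full week contributes 2 days from the set (Wed, Fri): 135 × 2 = 270.
The 1 extra day is Tue — none qualify.
Total: 270 + 0 = 270.

270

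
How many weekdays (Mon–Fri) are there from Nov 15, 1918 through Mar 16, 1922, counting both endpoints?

870

Nov 15, 1918 is a Friday.
The range spans 1218 days (inclusive of both endpoints).
1218 = 7 × 174, so the span is exactly 174 full weeks.
Each full week contributes 5 weekdays (Mon–Fri): 174 × 5 = 870.
Total: 870.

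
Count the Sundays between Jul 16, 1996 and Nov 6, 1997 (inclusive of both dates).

68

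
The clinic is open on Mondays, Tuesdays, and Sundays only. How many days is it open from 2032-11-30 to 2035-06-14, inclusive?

397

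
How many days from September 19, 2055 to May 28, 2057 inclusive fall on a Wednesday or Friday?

176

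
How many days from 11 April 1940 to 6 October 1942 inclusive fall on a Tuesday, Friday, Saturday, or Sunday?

520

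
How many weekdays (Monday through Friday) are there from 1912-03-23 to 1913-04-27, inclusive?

285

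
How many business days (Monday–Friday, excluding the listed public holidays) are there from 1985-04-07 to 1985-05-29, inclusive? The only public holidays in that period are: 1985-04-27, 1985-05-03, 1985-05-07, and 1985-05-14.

1985-04-07 is a Sunday.
The range spans 53 days (inclusive of both endpoints).
53 = 7 × 7 + 4, so there are 7 full weeks plus 4 extra days.
Each full week contributes 5 weekdays (Mon–Fri): 7 × 5 = 35.
The 4 extra days are Sun, Mon, Tue, Wed — 3 of them qualify.
Total: 35 + 3 = 38.
Holidays: 1985-04-27 (Sat); 1985-05-03 (Fri); 1985-05-07 (Tue); 1985-05-14 (Tue).
3 of the 4 holidays fall on weekdays; the rest are weekends and were already excluded.
Business days: 38 − 3 = 35.

35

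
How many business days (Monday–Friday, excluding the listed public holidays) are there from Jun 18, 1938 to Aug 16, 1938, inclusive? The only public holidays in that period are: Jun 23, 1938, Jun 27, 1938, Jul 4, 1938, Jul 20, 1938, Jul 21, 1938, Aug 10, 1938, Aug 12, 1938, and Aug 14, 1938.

35

Jun 18, 1938 is a Saturday.
That's 60 days from start to end, counting both.
60 = 7 × 8 + 4, so there are 8 full weeks plus 4 extra days.
Each full week contributes 5 weekdays (Mon–Fri): 8 × 5 = 40.
The 4 extra days are Saturday, Sunday, Monday, Tuesday — 2 of them qualify.
Total: 40 + 2 = 42.
Holidays: Jun 23, 1938 (Thu); Jun 27, 1938 (Mon); Jul 4, 1938 (Mon); Jul 20, 1938 (Wed); Jul 21, 1938 (Thu); Aug 10, 1938 (Wed); Aug 12, 1938 (Fri); Aug 14, 1938 (Sun).
7 of the 8 holidays fall on weekdays; the rest are weekends and were already excluded.
Business days: 42 − 7 = 35.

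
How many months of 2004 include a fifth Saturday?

4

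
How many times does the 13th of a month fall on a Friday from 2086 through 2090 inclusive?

8

Friday-the-13ths by year:
2086: Sep, Dec
2087: Jun
2088: Feb, Aug
2089: May
2090: Jan, Oct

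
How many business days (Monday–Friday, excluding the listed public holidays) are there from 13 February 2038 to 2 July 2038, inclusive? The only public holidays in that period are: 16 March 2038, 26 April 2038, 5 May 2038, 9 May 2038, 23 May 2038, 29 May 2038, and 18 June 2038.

13 February 2038 is a Saturday.
That's 140 days from start to end, counting both.
140 = 7 × 20, so the span is exactly 20 full weeks.
Each full week contributes 5 weekdays (Mon–Fri): 20 × 5 = 100.
Total: 100.
Holidays: 16 March 2038 (Tue); 26 April 2038 (Mon); 5 May 2038 (Wed); 9 May 2038 (Sun); 23 May 2038 (Sun); 29 May 2038 (Sat); 18 June 2038 (Fri).
4 of the 7 holidays fall on weekdays; the rest are weekends and were already excluded.
Business days: 100 − 4 = 96.

96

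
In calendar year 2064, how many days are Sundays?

52

January 1, 2064 is a Tuesday.
From January 1, 2064 to December 31, 2064 is 366 days inclusive.
366 = 7 × 52 + 2, so there are 52 full weeks plus 2 extra days.
Each full week contributes one Sunday: 52 so far.
The 2 extra days are Tue, Wed — none qualify.
Total: 52 + 0 = 52.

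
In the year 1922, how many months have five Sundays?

A month has five Sundays exactly when Sunday falls within its first (length − 28) days.
Jan: 31 days, starts Sun → 5 of Sun, Mon, Tue ✓
Feb: 28 days, starts Wed → 5 of (none)
Mar: 31 days, starts Wed → 5 of Wed, Thu, Fri
Apr: 30 days, starts Sat → 5 of Sat, Sun ✓
May: 31 days, starts Mon → 5 of Mon, Tue, Wed
Jun: 30 days, starts Thu → 5 of Thu, Fri
Jul: 31 days, starts Sat → 5 of Sat, Sun, Mon ✓
Aug: 31 days, starts Tue → 5 of Tue, Wed, Thu
Sep: 30 days, starts Fri → 5 of Fri, Sat
Oct: 31 days, starts Sun → 5 of Sun, Mon, Tue ✓
Nov: 30 days, starts Wed → 5 of Wed, Thu
Dec: 31 days, starts Fri → 5 of Fri, Sat, Sun ✓
Months with five Sundays: Jan, Apr, Jul, Oct, Dec.

5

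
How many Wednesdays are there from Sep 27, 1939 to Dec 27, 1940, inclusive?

66 Wednesdays

Sep 27, 1939 is a Wednesday.
From Sep 27, 1939 to Dec 27, 1940 is 458 days inclusive.
458 = 7 × 65 + 3, so there are 65 full weeks plus 3 extra days.
Each full week contributes one Wednesday: 65 so far.
The 3 extra days are Wed, Thu, Fri — 1 of them qualifies.
Total: 65 + 1 = 66.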